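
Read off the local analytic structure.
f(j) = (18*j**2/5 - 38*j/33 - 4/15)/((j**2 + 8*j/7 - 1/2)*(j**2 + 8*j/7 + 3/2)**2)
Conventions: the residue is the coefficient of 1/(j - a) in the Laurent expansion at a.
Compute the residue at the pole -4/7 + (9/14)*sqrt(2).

The factor j**2 + 8*j/7 - 1/2 splits as (j - a)(j - a') with a = -4/7 + (9/14)*sqrt(2), a' = -4/7 - (9/14)*sqrt(2). At the order-1 pole a set g(j) = (j - a)*f(j) = [(18*j**2/5 - 38*j/33 - 4/15)/(j**2 + 8*j/7 + 3/2)**2] / (j - a').
Simple pole: residue = g(a) at a = -4/7 + (9/14)*sqrt(2), which is -3041/4620 + (7345/16632)*sqrt(2).

The residue is -3041/4620 + (7345/16632)*sqrt(2).


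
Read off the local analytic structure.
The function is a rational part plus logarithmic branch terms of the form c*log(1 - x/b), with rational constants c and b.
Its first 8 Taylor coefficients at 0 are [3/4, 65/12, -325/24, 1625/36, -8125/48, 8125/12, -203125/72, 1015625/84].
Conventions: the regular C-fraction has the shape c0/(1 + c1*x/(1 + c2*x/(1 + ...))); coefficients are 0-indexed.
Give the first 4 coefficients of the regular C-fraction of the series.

Taylor coefficients (read off): a_0 = 3/4, a_1 = 65/12, a_2 = -325/24, a_3 = 1625/36.
c0 = a_0 = 3/4. Peel one level at a time: if S = 1 + c*x/S' with S'(0) = 1, then c is the x-coefficient of S and S' = c*x/(S - 1).
S_1 = c0/f = 1 + (-65/9)*x + (11375/162)*x^2 + ...; c1 = -65/9.
S_2 = c1*x/(S_1 - 1) = 1 + (175/18)*x + (-25/12)*x^2 + ...; c2 = 175/18.
S_3 = c2*x/(S_2 - 1) = 1 + (3/14)*x + ...; c3 = 3/14.

The regular C-fraction coefficients are [3/4, -65/9, 175/18, 3/14].


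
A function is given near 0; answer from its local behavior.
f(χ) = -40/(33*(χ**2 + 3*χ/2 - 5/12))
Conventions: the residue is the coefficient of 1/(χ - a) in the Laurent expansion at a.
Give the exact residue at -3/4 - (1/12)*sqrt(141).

The factor χ**2 + 3*χ/2 - 5/12 splits as (χ - a)(χ - a') with a = -3/4 - (1/12)*sqrt(141), a' = -3/4 + (1/12)*sqrt(141). At the order-1 pole a set g(χ) = (χ - a)*f(χ) = [-40/33] / (χ - a').
Simple pole: residue = g(a) at a = -3/4 - (1/12)*sqrt(141), which is (80/1551)*sqrt(141).

The residue is (80/1551)*sqrt(141).


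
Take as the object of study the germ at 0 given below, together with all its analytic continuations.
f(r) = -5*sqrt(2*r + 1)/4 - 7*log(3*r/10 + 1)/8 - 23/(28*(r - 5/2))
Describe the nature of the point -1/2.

The point is an algebraic (square-root) branch point.

The term (-5/4)*sqrt(1 - r/(-1/2)) has argument 1 - -1/2/(-1/2) = 0 at -1/2: a square-root (algebraic, two-sheeted) branch point; the remaining terms are analytic or single-valued there.


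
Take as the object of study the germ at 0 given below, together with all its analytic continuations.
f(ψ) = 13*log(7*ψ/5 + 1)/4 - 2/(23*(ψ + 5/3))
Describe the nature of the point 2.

The point is a regular point.

Denominator factors: ψ + 5/3 = 11/3 at ψ = 2 — none vanishes.
Branch term log(1 - ψ/(-5/7)): argument at 2 is 19/5, nonzero, so 2 is not its branch point (a point on a principal cut is still regular for the continued germ).
So the germ continues analytically to 2.


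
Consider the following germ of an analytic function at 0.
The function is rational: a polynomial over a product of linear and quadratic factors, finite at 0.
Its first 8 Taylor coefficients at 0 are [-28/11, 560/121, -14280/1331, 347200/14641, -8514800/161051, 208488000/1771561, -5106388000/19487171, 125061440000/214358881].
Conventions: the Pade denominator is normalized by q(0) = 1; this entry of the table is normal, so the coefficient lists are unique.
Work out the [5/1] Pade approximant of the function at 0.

Taylor coefficients needed (read off): a_0 = -28/11, a_1 = 560/121, a_2 = -14280/1331, a_3 = 347200/14641, a_4 = -8514800/161051, a_5 = 208488000/1771561, a_6 = -5106388000/19487171.
Write the denominator as Q(κ) = 1 + q1*κ. Requiring Q*f - P = O(κ^7) with deg P <= 5 kills the coefficients of κ^6..κ^6 in Q*f:
  κ^6: a_6 + q1*a_5 = 0, i.e. -5106388000/19487171 + (208488000/1771561)*q1 = 0.
Solving this linear system: q1 = 182371/81906.
The numerator is Q*f truncated at degree 5: P0 = a_0 = -28/11; P1 = a_1 + q1*a_0 = -42574/40953; P2 = a_2 + q1*a_1 = -17360/40953; P3 = a_3 + q1*a_2 = -140/803; P4 = a_4 + q1*a_3 = -2800/40953; P5 = a_5 + q1*a_4 = -1400/40953.

The Pade approximant has numerator coefficients [-28/11, -42574/40953, -17360/40953, -140/803, -2800/40953, -1400/40953]; denominator coefficients [1, 182371/81906].


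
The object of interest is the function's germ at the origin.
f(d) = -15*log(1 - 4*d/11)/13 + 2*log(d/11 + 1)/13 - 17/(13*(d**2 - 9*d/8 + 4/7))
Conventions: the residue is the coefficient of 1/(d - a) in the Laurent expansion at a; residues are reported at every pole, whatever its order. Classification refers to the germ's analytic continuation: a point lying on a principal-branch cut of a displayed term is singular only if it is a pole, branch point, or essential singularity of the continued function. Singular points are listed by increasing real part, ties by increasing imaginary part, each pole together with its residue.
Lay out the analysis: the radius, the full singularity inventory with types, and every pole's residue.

Denominator factor (d**2 - 9*d/8 + 4/7): discriminant -457/448, complex-conjugate roots (9/16) + ((1/112)*sqrt(3199))*i and (9/16) - ((1/112)*sqrt(3199))*i; poles of order 1, moduli (2/7)*sqrt(7) and (2/7)*sqrt(7).
Branch term (2/13)*log(1 - d/(-11)): its argument vanishes at d = -11, a logarithmic branch point, modulus 11.
Branch term (-15/13)*log(1 - d/(11/4)): its argument vanishes at d = 11/4, a logarithmic branch point, modulus 11/4.
The radius of convergence is the smallest modulus among the singular points: (2/7)*sqrt(7).
The branch terms are analytic at (9/16) - ((1/112)*sqrt(3199))*i and contribute nothing to the residue; only the rational part matters.
The factor d**2 - 9*d/8 + 4/7 splits as (d - a)(d - a') with a = (9/16) - ((1/112)*sqrt(3199))*i, a' = (9/16) + ((1/112)*sqrt(3199))*i. At the order-1 pole a set g(d) = (d - a)*(rational part) = [-17/13] / (d - a').
Simple pole: residue = g(a) at a = (9/16) - ((1/112)*sqrt(3199))*i, which is -((136/5941)*sqrt(3199))*i.
The branch terms are analytic at (9/16) + ((1/112)*sqrt(3199))*i and contribute nothing to the residue; only the rational part matters.
The factor d**2 - 9*d/8 + 4/7 splits as (d - a)(d - a') with a = (9/16) + ((1/112)*sqrt(3199))*i, a' = (9/16) - ((1/112)*sqrt(3199))*i. At the order-1 pole a set g(d) = (d - a)*(rational part) = [-17/13] / (d - a').
Simple pole: residue = g(a) at a = (9/16) + ((1/112)*sqrt(3199))*i, which is ((136/5941)*sqrt(3199))*i.
List the singular points by increasing real part (a conjugate pair: the negative imaginary part first).

Radius of convergence at 0: (2/7)*sqrt(7).
At -11: a logarithmic branch point.
At (9/16) - ((1/112)*sqrt(3199))*i: a pole of order 1; residue -((136/5941)*sqrt(3199))*i.
At (9/16) + ((1/112)*sqrt(3199))*i: a pole of order 1; residue ((136/5941)*sqrt(3199))*i.
At 11/4: a logarithmic branch point.


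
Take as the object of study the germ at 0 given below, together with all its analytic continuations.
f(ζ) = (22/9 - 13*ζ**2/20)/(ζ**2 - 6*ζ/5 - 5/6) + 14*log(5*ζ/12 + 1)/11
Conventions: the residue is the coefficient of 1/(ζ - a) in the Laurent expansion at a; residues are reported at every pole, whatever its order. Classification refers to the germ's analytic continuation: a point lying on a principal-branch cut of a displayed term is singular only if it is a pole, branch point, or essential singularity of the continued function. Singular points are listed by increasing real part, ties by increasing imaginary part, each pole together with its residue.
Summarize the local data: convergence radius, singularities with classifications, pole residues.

Radius of convergence at 0: -3/5 + (1/30)*sqrt(1074).
At -12/5: a logarithmic branch point.
At 3/5 - (1/30)*sqrt(1074): a pole of order 1; residue -39/100 - (12913/644400)*sqrt(1074).
At 3/5 + (1/30)*sqrt(1074): a pole of order 1; residue -39/100 + (12913/644400)*sqrt(1074).

Denominator factor (ζ**2 - 6*ζ/5 - 5/6): discriminant 358/75, real irrational roots 3/5 + (1/30)*sqrt(1074) and 3/5 - (1/30)*sqrt(1074); poles of order 1, moduli 3/5 + (1/30)*sqrt(1074) and -3/5 + (1/30)*sqrt(1074).
Branch term (14/11)*log(1 - ζ/(-12/5)): its argument vanishes at ζ = -12/5, a logarithmic branch point, modulus 12/5.
The radius of convergence is the smallest modulus among the singular points: -3/5 + (1/30)*sqrt(1074).
The branch term is analytic at 3/5 - (1/30)*sqrt(1074) and contributes nothing to the residue; only the rational part matters.
The factor ζ**2 - 6*ζ/5 - 5/6 splits as (ζ - a)(ζ - a') with a = 3/5 - (1/30)*sqrt(1074), a' = 3/5 + (1/30)*sqrt(1074). At the order-1 pole a set g(ζ) = (ζ - a)*(rational part) = [22/9 - 13*ζ**2/20] / (ζ - a').
Simple pole: residue = g(a) at a = 3/5 - (1/30)*sqrt(1074), which is -39/100 - (12913/644400)*sqrt(1074).
The branch term is analytic at 3/5 + (1/30)*sqrt(1074) and contributes nothing to the residue; only the rational part matters.
The factor ζ**2 - 6*ζ/5 - 5/6 splits as (ζ - a)(ζ - a') with a = 3/5 + (1/30)*sqrt(1074), a' = 3/5 - (1/30)*sqrt(1074). At the order-1 pole a set g(ζ) = (ζ - a)*(rational part) = [22/9 - 13*ζ**2/20] / (ζ - a').
Simple pole: residue = g(a) at a = 3/5 + (1/30)*sqrt(1074), which is -39/100 + (12913/644400)*sqrt(1074).
List the singular points by increasing real part (a conjugate pair: the negative imaginary part first).


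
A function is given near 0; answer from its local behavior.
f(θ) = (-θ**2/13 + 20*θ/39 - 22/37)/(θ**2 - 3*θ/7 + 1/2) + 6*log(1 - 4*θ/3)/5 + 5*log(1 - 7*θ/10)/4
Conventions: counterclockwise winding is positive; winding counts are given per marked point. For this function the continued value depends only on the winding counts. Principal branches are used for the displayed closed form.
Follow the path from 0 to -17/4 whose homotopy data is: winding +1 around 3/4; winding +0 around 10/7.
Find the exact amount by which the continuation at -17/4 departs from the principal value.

The rational part is single-valued and drops out of the difference; each branch term changes only by its own monodromy.
(5/4)*log(1 - θ/(10/7)): winding 0 around 10/7, so this term returns to its principal value, contribution 0.
(6/5)*log(1 - θ/(3/4)): each positive loop around 3/4 adds 2*pi*i to the log, so winding +1 contributes (6/5)*(1)*2*pi*i = (12/5)*pi*i.
Summing the contributions at θ = -17/4 gives (12/5)*pi*i.

Continued minus principal equals (12/5)*pi*i.


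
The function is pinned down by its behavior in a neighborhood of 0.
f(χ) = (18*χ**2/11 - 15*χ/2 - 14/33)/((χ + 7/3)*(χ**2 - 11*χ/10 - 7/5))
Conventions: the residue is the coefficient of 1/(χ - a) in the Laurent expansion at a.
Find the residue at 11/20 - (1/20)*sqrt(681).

The residue is -39/34 - (311/23154)*sqrt(681).

The factor χ**2 - 11*χ/10 - 7/5 splits as (χ - a)(χ - a') with a = 11/20 - (1/20)*sqrt(681), a' = 11/20 + (1/20)*sqrt(681). At the order-1 pole a set g(χ) = (χ - a)*f(χ) = [(18*χ**2/11 - 15*χ/2 - 14/33)/(χ + 7/3)] / (χ - a').
Simple pole: residue = g(a) at a = 11/20 - (1/20)*sqrt(681), which is -39/34 - (311/23154)*sqrt(681).


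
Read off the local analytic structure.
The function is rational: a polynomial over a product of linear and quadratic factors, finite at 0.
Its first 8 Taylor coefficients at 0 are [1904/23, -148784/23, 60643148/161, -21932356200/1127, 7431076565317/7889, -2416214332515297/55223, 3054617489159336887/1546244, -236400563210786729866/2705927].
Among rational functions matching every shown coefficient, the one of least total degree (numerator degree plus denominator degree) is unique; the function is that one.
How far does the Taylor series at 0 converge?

No rational of total degree below 5 reproduces all 8 coefficients; solving the [0/5] Pade equations on them gives f(j) = 34/(23*(j + 7/8)*(j**2 - 11*j/2 - 1/7)**2), whose expansion matches every shown term.
Denominator factor (j**2 - 11*j/2 - 1/7)^2: discriminant 863/28, real irrational roots 11/4 + (1/28)*sqrt(6041) and 11/4 - (1/28)*sqrt(6041); poles of order 2, moduli 11/4 + (1/28)*sqrt(6041) and -11/4 + (1/28)*sqrt(6041).
Denominator factor (j + 7/8): pole of order 1 at -7/8, modulus 7/8.
The radius of convergence is the smallest modulus among the singular points: -11/4 + (1/28)*sqrt(6041).

The radius of convergence is -11/4 + (1/28)*sqrt(6041).


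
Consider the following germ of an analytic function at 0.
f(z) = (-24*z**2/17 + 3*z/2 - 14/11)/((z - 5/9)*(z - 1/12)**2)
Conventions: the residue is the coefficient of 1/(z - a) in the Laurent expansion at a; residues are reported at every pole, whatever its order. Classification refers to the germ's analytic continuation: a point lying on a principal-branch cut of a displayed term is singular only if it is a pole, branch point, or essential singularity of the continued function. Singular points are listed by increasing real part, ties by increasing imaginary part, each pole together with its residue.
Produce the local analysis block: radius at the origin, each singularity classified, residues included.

Radius of convergence at 0: 1/12.
At 1/12: a pole of order 2; residue 135792/54043.
At 5/9: a pole of order 1; residue -212088/54043.

Denominator factor (z - 1/12)^2: pole of order 2 at 1/12, modulus 1/12.
Denominator factor (z - 5/9): pole of order 1 at 5/9, modulus 5/9.
The radius of convergence is the smallest modulus among the singular points: 1/12.
At the order-2 pole 1/12 set g(z) = (z - (1/12))^2*f(z) = (-24*z**2/17 + 3*z/2 - 14/11)/(z - 5/9).
Order-2 pole: residue = g'(a); g'(1/12) = 135792/54043, so the residue is 135792/54043.
At the order-1 pole 5/9 set g(z) = (z - (5/9))*f(z) = (-24*z**2/17 + 3*z/2 - 14/11)/(z - 1/12)**2.
Simple pole: residue = g(a) at a = 5/9, which is -212088/54043.
List the singular points by increasing real part (a conjugate pair: the negative imaginary part first).


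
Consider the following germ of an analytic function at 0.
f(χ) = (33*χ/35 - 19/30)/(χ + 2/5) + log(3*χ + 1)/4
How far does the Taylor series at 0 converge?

The radius of convergence is 1/3.

Denominator factor (χ + 2/5): pole of order 1 at -2/5, modulus 2/5.
Branch term (1/4)*log(1 - χ/(-1/3)): its argument vanishes at χ = -1/3, a logarithmic branch point, modulus 1/3.
The radius of convergence is the smallest modulus among the singular points: 1/3.


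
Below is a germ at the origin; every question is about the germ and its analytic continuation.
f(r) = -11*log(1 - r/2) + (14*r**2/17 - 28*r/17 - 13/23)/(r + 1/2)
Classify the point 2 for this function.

The point is a logarithmic branch point.

The term (-11)*log(1 - r/(2)) has argument 1 - 2/(2) = 0 at 2: a logarithmic (infinitely-sheeted) branch point; the remaining terms are analytic or single-valued there.


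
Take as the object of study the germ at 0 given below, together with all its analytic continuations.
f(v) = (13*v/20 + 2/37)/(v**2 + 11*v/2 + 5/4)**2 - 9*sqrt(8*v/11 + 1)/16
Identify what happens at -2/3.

Denominator factors: v**2 + 11*v/2 + 5/4 = -71/36 at v = -2/3 — none vanishes.
Branch term sqrt(1 - v/(-11/8)): argument at -2/3 is 17/33, nonzero, so -2/3 is not its branch point (a point on a principal cut is still regular for the continued germ).
So the germ continues analytically to -2/3.

The point is a regular point.


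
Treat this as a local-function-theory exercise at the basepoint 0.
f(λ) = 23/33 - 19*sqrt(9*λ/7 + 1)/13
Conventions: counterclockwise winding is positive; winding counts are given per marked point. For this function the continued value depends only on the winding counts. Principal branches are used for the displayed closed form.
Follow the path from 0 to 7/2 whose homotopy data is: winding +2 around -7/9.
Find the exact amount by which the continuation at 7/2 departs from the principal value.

The rational part is single-valued and drops out of the difference; each branch term changes only by its own monodromy.
(-19/13)*sqrt(1 - λ/(-7/9)): winding +2 is even, the square root returns to the same sheet, contribution 0.
Summing the contributions at λ = 7/2 gives 0.

Continued minus principal equals 0.


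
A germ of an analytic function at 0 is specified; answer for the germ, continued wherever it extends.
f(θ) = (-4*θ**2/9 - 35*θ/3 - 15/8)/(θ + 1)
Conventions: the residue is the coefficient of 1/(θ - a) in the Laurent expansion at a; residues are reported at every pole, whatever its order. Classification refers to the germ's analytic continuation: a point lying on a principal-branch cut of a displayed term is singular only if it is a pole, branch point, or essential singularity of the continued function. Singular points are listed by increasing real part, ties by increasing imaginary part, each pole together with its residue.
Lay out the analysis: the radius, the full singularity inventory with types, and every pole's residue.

Denominator factor (θ + 1): pole of order 1 at -1, modulus 1.
The radius of convergence is the smallest modulus among the singular points: 1.
At the order-1 pole -1 set g(θ) = (θ - (-1))*f(θ) = -4*θ**2/9 - 35*θ/3 - 15/8.
Simple pole: residue = g(a) at a = -1, which is 673/72.

Radius of convergence at 0: 1.
At -1: a pole of order 1; residue 673/72.


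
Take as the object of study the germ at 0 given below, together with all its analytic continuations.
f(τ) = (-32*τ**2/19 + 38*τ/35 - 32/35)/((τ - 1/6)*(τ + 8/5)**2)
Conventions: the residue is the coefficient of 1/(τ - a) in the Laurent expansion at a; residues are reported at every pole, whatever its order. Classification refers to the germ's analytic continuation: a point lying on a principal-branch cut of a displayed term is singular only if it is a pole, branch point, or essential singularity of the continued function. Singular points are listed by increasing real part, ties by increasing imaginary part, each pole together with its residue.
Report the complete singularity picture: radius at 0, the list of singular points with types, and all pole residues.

Denominator factor (τ + 8/5)^2: pole of order 2 at -8/5, modulus 8/5.
Denominator factor (τ - 1/6): pole of order 1 at 1/6, modulus 1/6.
The radius of convergence is the smallest modulus among the singular points: 1/6.
At the order-2 pole -8/5 set g(τ) = (τ - (-8/5))^2*f(τ) = (-32*τ**2/19 + 38*τ/35 - 32/35)/(τ - 1/6).
Order-2 pole: residue = g'(a); g'(-8/5) = -76548/53371, so the residue is -76548/53371.
At the order-1 pole 1/6 set g(τ) = (τ - (1/6))*f(τ) = (-32*τ**2/19 + 38*τ/35 - 32/35)/(τ + 8/5)**2.
Simple pole: residue = g(a) at a = 1/6, which is -13340/53371.
List the singular points by increasing real part (a conjugate pair: the negative imaginary part first).

Radius of convergence at 0: 1/6.
At -8/5: a pole of order 2; residue -76548/53371.
At 1/6: a pole of order 1; residue -13340/53371.


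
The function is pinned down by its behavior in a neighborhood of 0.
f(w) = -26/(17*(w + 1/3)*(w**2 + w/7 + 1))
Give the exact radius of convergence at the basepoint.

The radius of convergence is 1/3.

Denominator factor (w**2 + w/7 + 1): discriminant -195/49, complex-conjugate roots (-1/14) + ((1/14)*sqrt(195))*i and (-1/14) - ((1/14)*sqrt(195))*i; poles of order 1, moduli 1 and 1.
Denominator factor (w + 1/3): pole of order 1 at -1/3, modulus 1/3.
The radius of convergence is the smallest modulus among the singular points: 1/3.


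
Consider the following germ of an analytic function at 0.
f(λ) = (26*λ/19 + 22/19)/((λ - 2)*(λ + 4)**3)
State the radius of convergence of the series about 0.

Denominator factor (λ - 2): pole of order 1 at 2, modulus 2.
Denominator factor (λ + 4)^3: pole of order 3 at -4, modulus 4.
The radius of convergence is the smallest modulus among the singular points: 2.

The radius of convergence is 2.


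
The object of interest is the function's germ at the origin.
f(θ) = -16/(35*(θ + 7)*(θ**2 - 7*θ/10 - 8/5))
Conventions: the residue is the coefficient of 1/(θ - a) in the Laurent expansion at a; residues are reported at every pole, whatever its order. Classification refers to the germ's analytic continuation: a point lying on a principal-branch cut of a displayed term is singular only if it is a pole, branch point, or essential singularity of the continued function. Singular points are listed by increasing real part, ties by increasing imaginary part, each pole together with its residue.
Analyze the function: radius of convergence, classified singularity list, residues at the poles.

Denominator factor (θ**2 - 7*θ/10 - 8/5): discriminant 689/100, real irrational roots 7/20 + (1/20)*sqrt(689) and 7/20 - (1/20)*sqrt(689); poles of order 1, moduli 7/20 + (1/20)*sqrt(689) and -7/20 + (1/20)*sqrt(689).
Denominator factor (θ + 7): pole of order 1 at -7, modulus 7.
The radius of convergence is the smallest modulus among the singular points: -7/20 + (1/20)*sqrt(689).
At the order-1 pole -7 set g(θ) = (θ - (-7))*f(θ) = -16/(35*(θ**2 - 7*θ/10 - 8/5)).
Simple pole: residue = g(a) at a = -7, which is -32/3661.
The factor θ**2 - 7*θ/10 - 8/5 splits as (θ - a)(θ - a') with a = 7/20 - (1/20)*sqrt(689), a' = 7/20 + (1/20)*sqrt(689). At the order-1 pole a set g(θ) = (θ - a)*f(θ) = [-16/(35*(θ + 7))] / (θ - a').
Simple pole: residue = g(a) at a = 7/20 - (1/20)*sqrt(689), which is 16/3661 + (336/360347)*sqrt(689).
The factor θ**2 - 7*θ/10 - 8/5 splits as (θ - a)(θ - a') with a = 7/20 + (1/20)*sqrt(689), a' = 7/20 - (1/20)*sqrt(689). At the order-1 pole a set g(θ) = (θ - a)*f(θ) = [-16/(35*(θ + 7))] / (θ - a').
Simple pole: residue = g(a) at a = 7/20 + (1/20)*sqrt(689), which is 16/3661 - (336/360347)*sqrt(689).
List the singular points by increasing real part (a conjugate pair: the negative imaginary part first).

Radius of convergence at 0: -7/20 + (1/20)*sqrt(689).
At -7: a pole of order 1; residue -32/3661.
At 7/20 - (1/20)*sqrt(689): a pole of order 1; residue 16/3661 + (336/360347)*sqrt(689).
At 7/20 + (1/20)*sqrt(689): a pole of order 1; residue 16/3661 - (336/360347)*sqrt(689).


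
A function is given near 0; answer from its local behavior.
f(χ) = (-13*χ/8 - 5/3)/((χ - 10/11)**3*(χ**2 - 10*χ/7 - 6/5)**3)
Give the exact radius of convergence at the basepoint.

The radius of convergence is -5/7 + (1/35)*sqrt(2095).

Denominator factor (χ - 10/11)^3: pole of order 3 at 10/11, modulus 10/11.
Denominator factor (χ**2 - 10*χ/7 - 6/5)^3: discriminant 1676/245, real irrational roots 5/7 + (1/35)*sqrt(2095) and 5/7 - (1/35)*sqrt(2095); poles of order 3, moduli 5/7 + (1/35)*sqrt(2095) and -5/7 + (1/35)*sqrt(2095).
The radius of convergence is the smallest modulus among the singular points: -5/7 + (1/35)*sqrt(2095).


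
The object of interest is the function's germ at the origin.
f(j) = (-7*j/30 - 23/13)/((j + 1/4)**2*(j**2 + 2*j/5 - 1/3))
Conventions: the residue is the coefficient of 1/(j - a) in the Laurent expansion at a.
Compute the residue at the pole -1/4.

At the order-2 pole -1/4 set g(j) = (j - (-1/4))^2*f(j) = (-7*j/30 - 23/13)/(j**2 + 2*j/5 - 1/3).
Order-2 pole: residue = g'(a); g'(-1/4) = -63320/102973, so the residue is -63320/102973.

The residue is -63320/102973.


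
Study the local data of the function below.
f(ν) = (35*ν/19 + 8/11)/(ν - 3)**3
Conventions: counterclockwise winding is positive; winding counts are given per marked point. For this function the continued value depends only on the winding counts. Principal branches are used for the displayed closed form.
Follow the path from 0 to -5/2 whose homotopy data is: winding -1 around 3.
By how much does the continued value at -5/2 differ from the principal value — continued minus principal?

The function is rational, hence single-valued: continuing it around any pole returns the same value, so the difference is 0.

Continued minus principal equals 0.


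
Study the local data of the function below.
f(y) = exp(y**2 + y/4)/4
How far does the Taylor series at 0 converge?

The radius of convergence is infinite.

The factor exp(y**2 + y/4) is entire and contributes no finite singular point.
The polynomial part has no poles.
No finite singular points: the Taylor series at 0 converges everywhere.


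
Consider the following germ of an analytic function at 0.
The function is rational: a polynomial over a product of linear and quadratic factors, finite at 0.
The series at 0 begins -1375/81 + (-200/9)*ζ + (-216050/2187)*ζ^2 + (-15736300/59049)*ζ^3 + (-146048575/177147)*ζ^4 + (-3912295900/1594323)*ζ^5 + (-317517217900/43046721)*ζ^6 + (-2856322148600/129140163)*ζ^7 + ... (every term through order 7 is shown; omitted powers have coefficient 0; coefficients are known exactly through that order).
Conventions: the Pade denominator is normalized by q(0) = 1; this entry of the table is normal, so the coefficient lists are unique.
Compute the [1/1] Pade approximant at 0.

Taylor coefficients needed (read off): a_0 = -1375/81, a_1 = -200/9, a_2 = -216050/2187.
Write the denominator as Q(ζ) = 1 + q1*ζ. Requiring Q*f - P = O(ζ^3) with deg P <= 1 kills the coefficients of ζ^2..ζ^2 in Q*f:
  ζ^2: a_2 + q1*a_1 = 0, i.e. -216050/2187 + (-200/9)*q1 = 0.
Solving this linear system: q1 = -4321/972.
The numerator is Q*f truncated at degree 1: P0 = a_0 = -1375/81; P1 = a_1 + q1*a_0 = 4191775/78732.

The Pade approximant has numerator coefficients [-1375/81, 4191775/78732]; denominator coefficients [1, -4321/972].


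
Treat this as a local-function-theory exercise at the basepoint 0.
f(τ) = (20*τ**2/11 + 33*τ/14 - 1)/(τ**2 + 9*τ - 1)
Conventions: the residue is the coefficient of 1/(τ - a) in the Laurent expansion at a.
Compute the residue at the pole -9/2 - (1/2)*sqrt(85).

The factor τ**2 + 9*τ - 1 splits as (τ - a)(τ - a') with a = -9/2 - (1/2)*sqrt(85), a' = -9/2 + (1/2)*sqrt(85). At the order-1 pole a set g(τ) = (τ - a)*f(τ) = [20*τ**2/11 + 33*τ/14 - 1] / (τ - a').
Simple pole: residue = g(a) at a = -9/2 - (1/2)*sqrt(85), which is -2157/308 - (3933/5236)*sqrt(85).

The residue is -2157/308 - (3933/5236)*sqrt(85).


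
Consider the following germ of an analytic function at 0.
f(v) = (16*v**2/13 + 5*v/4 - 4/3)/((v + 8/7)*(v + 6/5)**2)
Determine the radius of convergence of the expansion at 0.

The radius of convergence is 8/7.

Denominator factor (v + 8/7): pole of order 1 at -8/7, modulus 8/7.
Denominator factor (v + 6/5)^2: pole of order 2 at -6/5, modulus 6/5.
The radius of convergence is the smallest modulus among the singular points: 8/7.


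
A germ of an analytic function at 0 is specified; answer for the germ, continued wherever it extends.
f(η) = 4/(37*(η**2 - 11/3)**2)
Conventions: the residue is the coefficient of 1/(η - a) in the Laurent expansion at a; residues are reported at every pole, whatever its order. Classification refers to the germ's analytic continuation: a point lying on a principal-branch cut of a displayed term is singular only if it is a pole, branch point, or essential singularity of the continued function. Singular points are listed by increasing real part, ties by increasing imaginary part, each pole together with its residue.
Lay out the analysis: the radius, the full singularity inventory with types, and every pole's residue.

Radius of convergence at 0: (1/3)*sqrt(33).
At -(1/3)*sqrt(33): a pole of order 2; residue (3/4477)*sqrt(33).
At (1/3)*sqrt(33): a pole of order 2; residue -(3/4477)*sqrt(33).

Denominator factor (η**2 - 11/3)^2: discriminant 44/3, real irrational roots (1/3)*sqrt(33) and -(1/3)*sqrt(33); poles of order 2, moduli (1/3)*sqrt(33) and (1/3)*sqrt(33).
The radius of convergence is the smallest modulus among the singular points: (1/3)*sqrt(33).
The factor η**2 - 11/3 splits as (η - a)(η - a') with a = -(1/3)*sqrt(33), a' = (1/3)*sqrt(33). At the order-2 pole a set g(η) = (η - a)^2*f(η) = [4/37] / (η - a')^2.
Order-2 pole: residue = g'(a); g'(-(1/3)*sqrt(33)) = (3/4477)*sqrt(33), so the residue is (3/4477)*sqrt(33).
The factor η**2 - 11/3 splits as (η - a)(η - a') with a = (1/3)*sqrt(33), a' = -(1/3)*sqrt(33). At the order-2 pole a set g(η) = (η - a)^2*f(η) = [4/37] / (η - a')^2.
Order-2 pole: residue = g'(a); g'((1/3)*sqrt(33)) = -(3/4477)*sqrt(33), so the residue is -(3/4477)*sqrt(33).
List the singular points by increasing real part (a conjugate pair: the negative imaginary part first).


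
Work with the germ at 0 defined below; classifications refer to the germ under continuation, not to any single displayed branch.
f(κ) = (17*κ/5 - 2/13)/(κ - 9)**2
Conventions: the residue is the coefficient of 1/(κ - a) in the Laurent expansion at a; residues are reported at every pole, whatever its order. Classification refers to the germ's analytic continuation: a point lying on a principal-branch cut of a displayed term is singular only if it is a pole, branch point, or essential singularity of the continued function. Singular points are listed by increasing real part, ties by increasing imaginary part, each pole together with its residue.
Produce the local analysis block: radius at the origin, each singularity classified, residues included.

Denominator factor (κ - 9)^2: pole of order 2 at 9, modulus 9.
The radius of convergence is the smallest modulus among the singular points: 9.
At the order-2 pole 9 set g(κ) = (κ - (9))^2*f(κ) = 17*κ/5 - 2/13.
Order-2 pole: residue = g'(a); g'(9) = 17/5, so the residue is 17/5.

Radius of convergence at 0: 9.
At 9: a pole of order 2; residue 17/5.


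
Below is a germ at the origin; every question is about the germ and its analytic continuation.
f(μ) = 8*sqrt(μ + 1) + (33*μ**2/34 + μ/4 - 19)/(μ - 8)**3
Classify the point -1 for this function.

The point is an algebraic (square-root) branch point.

The term (8)*sqrt(1 - μ/(-1)) has argument 1 - -1/(-1) = 0 at -1: a square-root (algebraic, two-sheeted) branch point; the remaining terms are analytic or single-valued there.


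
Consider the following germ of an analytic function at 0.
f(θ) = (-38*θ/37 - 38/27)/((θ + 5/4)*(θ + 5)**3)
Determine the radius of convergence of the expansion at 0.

Denominator factor (θ + 5/4): pole of order 1 at -5/4, modulus 5/4.
Denominator factor (θ + 5)^3: pole of order 3 at -5, modulus 5.
The radius of convergence is the smallest modulus among the singular points: 5/4.

The radius of convergence is 5/4.


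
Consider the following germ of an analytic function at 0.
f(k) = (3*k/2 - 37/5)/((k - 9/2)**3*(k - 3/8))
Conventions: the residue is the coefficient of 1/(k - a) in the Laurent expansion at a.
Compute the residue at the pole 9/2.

At the order-3 pole 9/2 set g(k) = (k - (9/2))^3*f(k) = (3*k/2 - 37/5)/(k - 3/8).
Order-3 pole: residue = g''(a)/2; g''(9/2) = -35008/179685, so the residue is -17504/179685.

The residue is -17504/179685.


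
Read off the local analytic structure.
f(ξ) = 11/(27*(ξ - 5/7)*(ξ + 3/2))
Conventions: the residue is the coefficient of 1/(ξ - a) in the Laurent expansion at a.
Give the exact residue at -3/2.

At the order-1 pole -3/2 set g(ξ) = (ξ - (-3/2))*f(ξ) = 11/(27*(ξ - 5/7)).
Simple pole: residue = g(a) at a = -3/2, which is -154/837.

The residue is -154/837.


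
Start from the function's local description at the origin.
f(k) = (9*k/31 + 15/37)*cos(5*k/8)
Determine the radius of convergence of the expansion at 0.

The factor cos(5*k/8) is entire and contributes no finite singular point.
The polynomial part has no poles.
No finite singular points: the Taylor series at 0 converges everywhere.

The radius of convergence is infinite.


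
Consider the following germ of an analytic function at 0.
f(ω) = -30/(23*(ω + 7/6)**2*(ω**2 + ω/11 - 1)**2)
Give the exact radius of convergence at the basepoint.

The radius of convergence is -1/22 + (1/22)*sqrt(485).

Denominator factor (ω**2 + ω/11 - 1)^2: discriminant 485/121, real irrational roots -1/22 + (1/22)*sqrt(485) and -1/22 - (1/22)*sqrt(485); poles of order 2, moduli -1/22 + (1/22)*sqrt(485) and 1/22 + (1/22)*sqrt(485).
Denominator factor (ω + 7/6)^2: pole of order 2 at -7/6, modulus 7/6.
The radius of convergence is the smallest modulus among the singular points: -1/22 + (1/22)*sqrt(485).


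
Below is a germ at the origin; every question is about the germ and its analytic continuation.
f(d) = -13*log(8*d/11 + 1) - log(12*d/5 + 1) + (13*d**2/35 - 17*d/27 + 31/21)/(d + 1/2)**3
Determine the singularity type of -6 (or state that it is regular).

Denominator factors: d + 1/2 = -11/2 at d = -6 — none vanishes.
Branch term log(1 - d/(-5/12)): argument at -6 is -67/5, nonzero, so -6 is not its branch point (a point on a principal cut is still regular for the continued germ).
Branch term log(1 - d/(-11/8)): argument at -6 is -37/11, nonzero, so -6 is not its branch point (a point on a principal cut is still regular for the continued germ).
So the germ continues analytically to -6.

The point is a regular point.


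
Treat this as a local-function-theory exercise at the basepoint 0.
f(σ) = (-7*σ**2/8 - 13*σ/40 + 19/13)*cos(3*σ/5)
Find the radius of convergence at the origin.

The factor cos(3*σ/5) is entire and contributes no finite singular point.
The polynomial part has no poles.
No finite singular points: the Taylor series at 0 converges everywhere.

The radius of convergence is infinite.


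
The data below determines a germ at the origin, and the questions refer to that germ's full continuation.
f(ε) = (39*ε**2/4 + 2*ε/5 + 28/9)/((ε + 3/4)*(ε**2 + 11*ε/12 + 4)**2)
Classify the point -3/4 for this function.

The point is a pole of order 1.

The denominator factor ε + 3/4 vanishes at -3/4 and appears to the power 1; the numerator there equals 23891/2880, nonzero, and no other factor vanishes.
Hence a pole whose order is the multiplicity, 1.


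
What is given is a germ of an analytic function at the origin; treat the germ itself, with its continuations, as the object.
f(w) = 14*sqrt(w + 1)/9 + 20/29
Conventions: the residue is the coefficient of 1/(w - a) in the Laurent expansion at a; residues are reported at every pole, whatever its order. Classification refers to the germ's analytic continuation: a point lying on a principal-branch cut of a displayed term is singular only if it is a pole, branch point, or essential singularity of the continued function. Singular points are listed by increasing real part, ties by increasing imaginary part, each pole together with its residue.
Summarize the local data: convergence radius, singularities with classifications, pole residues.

Branch term (14/9)*sqrt(1 - w/(-1)): its argument vanishes at w = -1, a square-root branch point, modulus 1.
The radius of convergence is the smallest modulus among the singular points: 1.

Radius of convergence at 0: 1.
At -1: an algebraic (square-root) branch point.


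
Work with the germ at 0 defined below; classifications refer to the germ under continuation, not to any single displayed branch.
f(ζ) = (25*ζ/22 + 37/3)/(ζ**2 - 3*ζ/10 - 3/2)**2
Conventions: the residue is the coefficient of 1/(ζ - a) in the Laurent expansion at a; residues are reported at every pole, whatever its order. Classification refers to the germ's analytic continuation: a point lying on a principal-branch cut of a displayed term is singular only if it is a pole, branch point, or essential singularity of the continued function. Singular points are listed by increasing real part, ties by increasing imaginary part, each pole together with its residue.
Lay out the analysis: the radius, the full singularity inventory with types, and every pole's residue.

Radius of convergence at 0: -3/20 + (1/20)*sqrt(609).
At 3/20 - (1/20)*sqrt(609): a pole of order 2; residue (825250/12239073)*sqrt(609).
At 3/20 + (1/20)*sqrt(609): a pole of order 2; residue -(825250/12239073)*sqrt(609).

Denominator factor (ζ**2 - 3*ζ/10 - 3/2)^2: discriminant 609/100, real irrational roots 3/20 + (1/20)*sqrt(609) and 3/20 - (1/20)*sqrt(609); poles of order 2, moduli 3/20 + (1/20)*sqrt(609) and -3/20 + (1/20)*sqrt(609).
The radius of convergence is the smallest modulus among the singular points: -3/20 + (1/20)*sqrt(609).
The factor ζ**2 - 3*ζ/10 - 3/2 splits as (ζ - a)(ζ - a') with a = 3/20 - (1/20)*sqrt(609), a' = 3/20 + (1/20)*sqrt(609). At the order-2 pole a set g(ζ) = (ζ - a)^2*f(ζ) = [25*ζ/22 + 37/3] / (ζ - a')^2.
Order-2 pole: residue = g'(a); g'(3/20 - (1/20)*sqrt(609)) = (825250/12239073)*sqrt(609), so the residue is (825250/12239073)*sqrt(609).
The factor ζ**2 - 3*ζ/10 - 3/2 splits as (ζ - a)(ζ - a') with a = 3/20 + (1/20)*sqrt(609), a' = 3/20 - (1/20)*sqrt(609). At the order-2 pole a set g(ζ) = (ζ - a)^2*f(ζ) = [25*ζ/22 + 37/3] / (ζ - a')^2.
Order-2 pole: residue = g'(a); g'(3/20 + (1/20)*sqrt(609)) = -(825250/12239073)*sqrt(609), so the residue is -(825250/12239073)*sqrt(609).
List the singular points by increasing real part (a conjugate pair: the negative imaginary part first).


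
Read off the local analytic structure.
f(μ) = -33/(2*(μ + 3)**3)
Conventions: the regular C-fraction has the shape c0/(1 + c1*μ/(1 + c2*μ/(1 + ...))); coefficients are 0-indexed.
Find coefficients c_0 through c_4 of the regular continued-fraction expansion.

The regular C-fraction coefficients are [-11/18, 1, -1/3, 2/9, -1/18].

Taylor coefficients (expand at 0): a_0 = -11/18, a_1 = 11/18, a_2 = -11/27, a_3 = 55/243, a_4 = -55/486.
c0 = a_0 = -11/18. Peel one level at a time: if S = 1 + c*μ/S' with S'(0) = 1, then c is the μ-coefficient of S and S' = c*μ/(S - 1).
S_1 = c0/f = 1 + (1)*μ + (1/3)*μ^2 + ...; c1 = 1.
S_2 = c1*μ/(S_1 - 1) = 1 + (-1/3)*μ + (2/27)*μ^2 + ...; c2 = -1/3.
S_3 = c2*μ/(S_2 - 1) = 1 + (2/9)*μ + (1/81)*μ^2 + ...; c3 = 2/9.
S_4 = c3*μ/(S_3 - 1) = 1 + (-1/18)*μ + ...; c4 = -1/18.


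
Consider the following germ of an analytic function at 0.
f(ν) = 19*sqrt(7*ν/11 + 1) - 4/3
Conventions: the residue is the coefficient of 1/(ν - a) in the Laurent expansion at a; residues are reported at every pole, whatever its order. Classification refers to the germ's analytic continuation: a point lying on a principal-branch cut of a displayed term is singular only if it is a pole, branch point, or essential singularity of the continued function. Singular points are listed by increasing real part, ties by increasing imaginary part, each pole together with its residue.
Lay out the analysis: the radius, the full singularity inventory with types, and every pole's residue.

Radius of convergence at 0: 11/7.
At -11/7: an algebraic (square-root) branch point.

Branch term (19)*sqrt(1 - ν/(-11/7)): its argument vanishes at ν = -11/7, a square-root branch point, modulus 11/7.
The radius of convergence is the smallest modulus among the singular points: 11/7.


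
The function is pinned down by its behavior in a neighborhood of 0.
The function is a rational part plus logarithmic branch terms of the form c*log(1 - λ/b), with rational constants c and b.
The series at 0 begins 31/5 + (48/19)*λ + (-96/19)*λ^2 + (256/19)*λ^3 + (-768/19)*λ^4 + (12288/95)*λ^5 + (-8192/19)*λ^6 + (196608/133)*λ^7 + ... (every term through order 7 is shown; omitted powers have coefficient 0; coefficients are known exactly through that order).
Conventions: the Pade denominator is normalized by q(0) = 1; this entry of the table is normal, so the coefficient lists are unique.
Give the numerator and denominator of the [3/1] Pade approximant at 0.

The Pade approximant has numerator coefficients [31/5, 2007/95, 48/19, -32/19]; denominator coefficients [1, 3].

Taylor coefficients needed (read off): a_0 = 31/5, a_1 = 48/19, a_2 = -96/19, a_3 = 256/19, a_4 = -768/19.
Write the denominator as Q(λ) = 1 + q1*λ. Requiring Q*f - P = O(λ^5) with deg P <= 3 kills the coefficients of λ^4..λ^4 in Q*f:
  λ^4: a_4 + q1*a_3 = 0, i.e. -768/19 + (256/19)*q1 = 0.
Solving this linear system: q1 = 3.
The numerator is Q*f truncated at degree 3: P0 = a_0 = 31/5; P1 = a_1 + q1*a_0 = 2007/95; P2 = a_2 + q1*a_1 = 48/19; P3 = a_3 + q1*a_2 = -32/19.


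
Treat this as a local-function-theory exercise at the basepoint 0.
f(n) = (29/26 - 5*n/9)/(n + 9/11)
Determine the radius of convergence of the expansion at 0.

The radius of convergence is 9/11.

Denominator factor (n + 9/11): pole of order 1 at -9/11, modulus 9/11.
The radius of convergence is the smallest modulus among the singular points: 9/11.
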